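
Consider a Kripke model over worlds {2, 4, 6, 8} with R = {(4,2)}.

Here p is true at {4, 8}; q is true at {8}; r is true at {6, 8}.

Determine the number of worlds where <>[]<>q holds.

1

2: no successors, so <>[]<>q fails. ✗
4: successors {2}; []<>q there: 2:T. ✓
6: no successors, so <>[]<>q fails. ✗
8: no successors, so <>[]<>q fails. ✗
Satisfying worlds: {4}.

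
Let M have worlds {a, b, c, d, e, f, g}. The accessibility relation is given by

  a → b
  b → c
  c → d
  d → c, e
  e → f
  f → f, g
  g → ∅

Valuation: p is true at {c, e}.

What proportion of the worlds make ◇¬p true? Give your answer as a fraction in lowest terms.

a: successors {b}; ¬p there: b:T. ✓
b: successors {c}; ¬p there: c:F. ✗
c: successors {d}; ¬p there: d:T. ✓
d: successors {c, e}; ¬p there: c:F, e:F. ✗
e: successors {f}; ¬p there: f:T. ✓
f: successors {f, g}; ¬p there: f:T, g:T. ✓
g: no successors, so ◇¬p fails. ✗
That's 4 of 7 worlds, so 4/7.

4/7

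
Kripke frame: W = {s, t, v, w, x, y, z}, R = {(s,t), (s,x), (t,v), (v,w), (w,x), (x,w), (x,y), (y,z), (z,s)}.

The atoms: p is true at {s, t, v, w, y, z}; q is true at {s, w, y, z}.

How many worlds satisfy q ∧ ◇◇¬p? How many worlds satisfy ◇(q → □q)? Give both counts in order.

For q ∧ ◇◇¬p:
s: q is T, ◇◇¬p is F. ✗
t: q is F, ◇◇¬p is F. ✗
v: q is F, ◇◇¬p is T. ✗
w: q is T, ◇◇¬p is F. ✗
x: q is F, ◇◇¬p is T. ✗
y: q is T, ◇◇¬p is F. ✗
z: q is T, ◇◇¬p is T. ✓
— 1 world.
For ◇(q → □q):
s: successors {t, x}; q → □q there: t:T, x:T. ✓
t: successors {v}; q → □q there: v:T. ✓
v: successors {w}; q → □q there: w:F. ✗
w: successors {x}; q → □q there: x:T. ✓
x: successors {w, y}; q → □q there: w:F, y:T. ✓
y: successors {z}; q → □q there: z:T. ✓
z: successors {s}; q → □q there: s:F. ✗
— 5 worlds.

1 and 5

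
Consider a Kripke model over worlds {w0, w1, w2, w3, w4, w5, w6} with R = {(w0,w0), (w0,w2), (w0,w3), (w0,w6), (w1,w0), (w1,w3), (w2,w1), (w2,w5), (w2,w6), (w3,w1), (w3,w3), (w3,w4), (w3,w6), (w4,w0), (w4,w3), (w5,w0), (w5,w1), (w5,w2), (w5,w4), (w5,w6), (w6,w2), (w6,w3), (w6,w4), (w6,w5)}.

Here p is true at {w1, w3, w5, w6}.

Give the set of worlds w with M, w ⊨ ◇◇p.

w0: successors {w0, w2, w3, w6}; ◇p there: w0:T, w2:T, w3:T, w6:T. ✓
w1: successors {w0, w3}; ◇p there: w0:T, w3:T. ✓
w2: successors {w1, w5, w6}; ◇p there: w1:T, w5:T, w6:T. ✓
w3: successors {w1, w3, w4, w6}; ◇p there: w1:T, w3:T, w4:T, w6:T. ✓
w4: successors {w0, w3}; ◇p there: w0:T, w3:T. ✓
w5: successors {w0, w1, w2, w4, w6}; ◇p there: w0:T, w1:T, w2:T, w4:T, w6:T. ✓
w6: successors {w2, w3, w4, w5}; ◇p there: w2:T, w3:T, w4:T, w5:T. ✓

{w0, w1, w2, w3, w4, w5, w6}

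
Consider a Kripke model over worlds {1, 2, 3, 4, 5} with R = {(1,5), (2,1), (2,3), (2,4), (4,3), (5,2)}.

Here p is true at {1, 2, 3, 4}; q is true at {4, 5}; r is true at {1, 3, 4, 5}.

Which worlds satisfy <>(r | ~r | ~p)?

1: successors {5}; r | ~r | ~p there: 5:T. ✓
2: successors {1, 3, 4}; r | ~r | ~p there: 1:T, 3:T, 4:T. ✓
3: no successors, so <>(r | ~r | ~p) fails. ✗
4: successors {3}; r | ~r | ~p there: 3:T. ✓
5: successors {2}; r | ~r | ~p there: 2:T. ✓

{1, 2, 4, 5}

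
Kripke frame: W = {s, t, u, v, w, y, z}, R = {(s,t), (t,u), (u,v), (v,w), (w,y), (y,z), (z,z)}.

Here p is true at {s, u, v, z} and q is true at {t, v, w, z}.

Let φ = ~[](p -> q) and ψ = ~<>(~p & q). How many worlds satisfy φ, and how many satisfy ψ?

For ~[](p -> q):
s: [](p -> q) is T. ✗
t: [](p -> q) is F. ✓
u: [](p -> q) is T. ✗
v: [](p -> q) is T. ✗
w: [](p -> q) is T. ✗
y: [](p -> q) is T. ✗
z: [](p -> q) is T. ✗
— 1 world.
For ~<>(~p & q):
s: <>(~p & q) is T. ✗
t: <>(~p & q) is F. ✓
u: <>(~p & q) is F. ✓
v: <>(~p & q) is T. ✗
w: <>(~p & q) is F. ✓
y: <>(~p & q) is F. ✓
z: <>(~p & q) is F. ✓
— 5 worlds.

1 and 5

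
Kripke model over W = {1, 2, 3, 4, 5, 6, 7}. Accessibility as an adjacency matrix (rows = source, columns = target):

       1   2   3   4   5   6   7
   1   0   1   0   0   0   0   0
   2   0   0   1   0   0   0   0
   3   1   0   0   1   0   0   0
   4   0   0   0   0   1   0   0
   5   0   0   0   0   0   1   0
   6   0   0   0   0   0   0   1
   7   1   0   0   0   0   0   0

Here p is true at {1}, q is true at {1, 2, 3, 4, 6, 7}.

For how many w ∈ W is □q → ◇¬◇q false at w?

5

1: □q is T, ◇¬◇q is F. ✗
2: □q is T, ◇¬◇q is F. ✗
3: □q is T, ◇¬◇q is T. ✓
4: □q is F, ◇¬◇q is F. ✓
5: □q is T, ◇¬◇q is F. ✗
6: □q is T, ◇¬◇q is F. ✗
7: □q is T, ◇¬◇q is F. ✗
Satisfying worlds: {3, 4}.
So □q → ◇¬◇q fails at the other 5 worlds.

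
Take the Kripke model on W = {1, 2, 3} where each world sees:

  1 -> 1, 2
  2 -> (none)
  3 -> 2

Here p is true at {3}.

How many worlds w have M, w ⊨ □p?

1: successors {1, 2}; p there: 1:F, 2:F. ✗
2: no successors, so □p holds vacuously. ✓
3: successors {2}; p there: 2:F. ✗
Satisfying worlds: {2}.

1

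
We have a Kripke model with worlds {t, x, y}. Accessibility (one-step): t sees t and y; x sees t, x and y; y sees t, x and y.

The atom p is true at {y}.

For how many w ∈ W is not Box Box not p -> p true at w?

t: not Box Box not p is T, p is F. ✗
x: not Box Box not p is T, p is F. ✗
y: not Box Box not p is T, p is T. ✓
Satisfying worlds: {y}.

1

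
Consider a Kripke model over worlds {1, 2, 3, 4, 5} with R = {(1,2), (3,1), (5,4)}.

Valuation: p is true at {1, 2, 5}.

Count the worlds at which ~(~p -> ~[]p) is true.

1: ~p -> ~[]p is T. ✗
2: ~p -> ~[]p is T. ✗
3: ~p -> ~[]p is F. ✓
4: ~p -> ~[]p is F. ✓
5: ~p -> ~[]p is T. ✗
Satisfying worlds: {3, 4}.

2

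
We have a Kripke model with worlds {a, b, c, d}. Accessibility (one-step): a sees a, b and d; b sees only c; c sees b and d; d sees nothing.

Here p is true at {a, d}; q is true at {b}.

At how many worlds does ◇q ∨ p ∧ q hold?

2

a: ◇q is T, p ∧ q is F. ✓
b: ◇q is F, p ∧ q is F. ✗
c: ◇q is T, p ∧ q is F. ✓
d: ◇q is F, p ∧ q is F. ✗
Satisfying worlds: {a, c}.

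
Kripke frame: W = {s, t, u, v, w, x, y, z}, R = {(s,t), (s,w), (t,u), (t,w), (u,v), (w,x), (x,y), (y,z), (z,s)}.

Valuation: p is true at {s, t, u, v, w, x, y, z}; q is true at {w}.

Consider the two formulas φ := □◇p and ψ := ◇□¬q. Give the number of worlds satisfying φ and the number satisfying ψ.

7 and 6

For □◇p:
s: successors {t, w}; ◇p there: t:T, w:T. ✓
t: successors {u, w}; ◇p there: u:T, w:T. ✓
u: successors {v}; ◇p there: v:F. ✗
v: no successors, so □◇p holds vacuously. ✓
w: successors {x}; ◇p there: x:T. ✓
x: successors {y}; ◇p there: y:T. ✓
y: successors {z}; ◇p there: z:T. ✓
z: successors {s}; ◇p there: s:T. ✓
— 7 worlds.
For ◇□¬q:
s: successors {t, w}; □¬q there: t:F, w:T. ✓
t: successors {u, w}; □¬q there: u:T, w:T. ✓
u: successors {v}; □¬q there: v:T. ✓
v: no successors, so ◇□¬q fails. ✗
w: successors {x}; □¬q there: x:T. ✓
x: successors {y}; □¬q there: y:T. ✓
y: successors {z}; □¬q there: z:T. ✓
z: successors {s}; □¬q there: s:F. ✗
— 6 worlds.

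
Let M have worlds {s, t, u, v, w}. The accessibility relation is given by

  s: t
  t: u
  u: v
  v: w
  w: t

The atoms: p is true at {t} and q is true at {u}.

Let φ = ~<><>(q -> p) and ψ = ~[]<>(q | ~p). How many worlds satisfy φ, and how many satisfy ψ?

2 and 1

For ~<><>(q -> p):
s: <><>(q -> p) is F. ✓
t: <><>(q -> p) is T. ✗
u: <><>(q -> p) is T. ✗
v: <><>(q -> p) is T. ✗
w: <><>(q -> p) is F. ✓
— 2 worlds.
For ~[]<>(q | ~p):
s: []<>(q | ~p) is T. ✗
t: []<>(q | ~p) is T. ✗
u: []<>(q | ~p) is T. ✗
v: []<>(q | ~p) is F. ✓
w: []<>(q | ~p) is T. ✗
— 1 world.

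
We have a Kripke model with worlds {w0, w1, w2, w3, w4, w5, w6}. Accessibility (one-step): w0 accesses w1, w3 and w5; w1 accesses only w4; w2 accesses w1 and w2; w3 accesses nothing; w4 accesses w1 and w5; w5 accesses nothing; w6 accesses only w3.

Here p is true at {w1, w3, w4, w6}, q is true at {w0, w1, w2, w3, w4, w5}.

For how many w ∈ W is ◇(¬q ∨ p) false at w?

w0: successors {w1, w3, w5}; ¬q ∨ p there: w1:T, w3:T, w5:F. ✓
w1: successors {w4}; ¬q ∨ p there: w4:T. ✓
w2: successors {w1, w2}; ¬q ∨ p there: w1:T, w2:F. ✓
w3: no successors, so ◇(¬q ∨ p) fails. ✗
w4: successors {w1, w5}; ¬q ∨ p there: w1:T, w5:F. ✓
w5: no successors, so ◇(¬q ∨ p) fails. ✗
w6: successors {w3}; ¬q ∨ p there: w3:T. ✓
Satisfying worlds: {w0, w1, w2, w4, w6}.
So ◇(¬q ∨ p) fails at the other 2 worlds.

2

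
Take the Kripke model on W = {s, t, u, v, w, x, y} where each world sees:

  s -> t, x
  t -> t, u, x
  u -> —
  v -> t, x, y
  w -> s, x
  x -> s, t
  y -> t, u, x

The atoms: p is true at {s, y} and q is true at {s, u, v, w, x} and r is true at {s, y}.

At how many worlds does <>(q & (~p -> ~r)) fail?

1

s: successors {t, x}; q & (~p -> ~r) there: t:F, x:T. ✓
t: successors {t, u, x}; q & (~p -> ~r) there: t:F, u:T, x:T. ✓
u: no successors, so <>(q & (~p -> ~r)) fails. ✗
v: successors {t, x, y}; q & (~p -> ~r) there: t:F, x:T, y:F. ✓
w: successors {s, x}; q & (~p -> ~r) there: s:T, x:T. ✓
x: successors {s, t}; q & (~p -> ~r) there: s:T, t:F. ✓
y: successors {t, u, x}; q & (~p -> ~r) there: t:F, u:T, x:T. ✓
Satisfying worlds: {s, t, v, w, x, y}.
So <>(q & (~p -> ~r)) fails at the other 1 world.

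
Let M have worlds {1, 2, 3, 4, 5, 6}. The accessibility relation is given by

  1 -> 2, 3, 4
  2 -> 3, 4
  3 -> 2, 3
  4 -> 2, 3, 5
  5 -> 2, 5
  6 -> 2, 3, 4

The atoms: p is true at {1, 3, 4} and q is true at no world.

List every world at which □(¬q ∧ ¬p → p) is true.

1: successors {2, 3, 4}; ¬q ∧ ¬p → p there: 2:F, 3:T, 4:T. ✗
2: successors {3, 4}; ¬q ∧ ¬p → p there: 3:T, 4:T. ✓
3: successors {2, 3}; ¬q ∧ ¬p → p there: 2:F, 3:T. ✗
4: successors {2, 3, 5}; ¬q ∧ ¬p → p there: 2:F, 3:T, 5:F. ✗
5: successors {2, 5}; ¬q ∧ ¬p → p there: 2:F, 5:F. ✗
6: successors {2, 3, 4}; ¬q ∧ ¬p → p there: 2:F, 3:T, 4:T. ✗

{2}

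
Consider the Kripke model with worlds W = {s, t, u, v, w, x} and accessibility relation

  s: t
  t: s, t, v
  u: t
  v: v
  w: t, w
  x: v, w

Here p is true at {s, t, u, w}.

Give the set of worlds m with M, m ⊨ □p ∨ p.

{s, t, u, w}

s: □p is T, p is T. ✓
t: □p is F, p is T. ✓
u: □p is T, p is T. ✓
v: □p is F, p is F. ✗
w: □p is T, p is T. ✓
x: □p is F, p is F. ✗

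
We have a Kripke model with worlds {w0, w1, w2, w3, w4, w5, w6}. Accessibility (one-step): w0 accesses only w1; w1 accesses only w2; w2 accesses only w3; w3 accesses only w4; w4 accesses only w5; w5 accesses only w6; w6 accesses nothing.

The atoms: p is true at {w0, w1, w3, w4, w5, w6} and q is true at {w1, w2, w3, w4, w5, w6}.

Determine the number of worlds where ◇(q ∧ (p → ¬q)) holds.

w0: successors {w1}; q ∧ (p → ¬q) there: w1:F. ✗
w1: successors {w2}; q ∧ (p → ¬q) there: w2:T. ✓
w2: successors {w3}; q ∧ (p → ¬q) there: w3:F. ✗
w3: successors {w4}; q ∧ (p → ¬q) there: w4:F. ✗
w4: successors {w5}; q ∧ (p → ¬q) there: w5:F. ✗
w5: successors {w6}; q ∧ (p → ¬q) there: w6:F. ✗
w6: no successors, so ◇(q ∧ (p → ¬q)) fails. ✗
Satisfying worlds: {w1}.

1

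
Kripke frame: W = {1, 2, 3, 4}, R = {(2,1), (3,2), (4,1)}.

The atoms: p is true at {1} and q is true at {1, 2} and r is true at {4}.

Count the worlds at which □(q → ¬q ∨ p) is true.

3

1: no successors, so □(q → ¬q ∨ p) holds vacuously. ✓
2: successors {1}; q → ¬q ∨ p there: 1:T. ✓
3: successors {2}; q → ¬q ∨ p there: 2:F. ✗
4: successors {1}; q → ¬q ∨ p there: 1:T. ✓
Satisfying worlds: {1, 2, 4}.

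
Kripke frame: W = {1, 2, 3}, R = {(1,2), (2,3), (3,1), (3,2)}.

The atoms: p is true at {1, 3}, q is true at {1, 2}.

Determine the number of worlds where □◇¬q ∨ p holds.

1: □◇¬q is T, p is T. ✓
2: □◇¬q is F, p is F. ✗
3: □◇¬q is F, p is T. ✓
Satisfying worlds: {1, 3}.

2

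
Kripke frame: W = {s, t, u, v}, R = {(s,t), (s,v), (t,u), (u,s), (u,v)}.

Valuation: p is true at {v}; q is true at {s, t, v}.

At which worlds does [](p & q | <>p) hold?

s: successors {t, v}; p & q | <>p there: t:F, v:T. ✗
t: successors {u}; p & q | <>p there: u:T. ✓
u: successors {s, v}; p & q | <>p there: s:T, v:T. ✓
v: no successors, so [](p & q | <>p) holds vacuously. ✓

{t, u, v}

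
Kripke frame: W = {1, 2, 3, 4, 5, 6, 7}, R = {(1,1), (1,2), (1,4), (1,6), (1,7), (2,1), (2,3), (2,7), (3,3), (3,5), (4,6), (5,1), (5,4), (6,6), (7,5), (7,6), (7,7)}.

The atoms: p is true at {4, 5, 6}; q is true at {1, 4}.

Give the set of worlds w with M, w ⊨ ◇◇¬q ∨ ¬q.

1: ◇◇¬q is T, ¬q is F. ✓
2: ◇◇¬q is T, ¬q is T. ✓
3: ◇◇¬q is T, ¬q is T. ✓
4: ◇◇¬q is T, ¬q is F. ✓
5: ◇◇¬q is T, ¬q is T. ✓
6: ◇◇¬q is T, ¬q is T. ✓
7: ◇◇¬q is T, ¬q is T. ✓

{1, 2, 3, 4, 5, 6, 7}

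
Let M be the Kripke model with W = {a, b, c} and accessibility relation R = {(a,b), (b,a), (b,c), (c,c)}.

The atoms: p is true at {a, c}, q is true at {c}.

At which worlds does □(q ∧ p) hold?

a: successors {b}; q ∧ p there: b:F. ✗
b: successors {a, c}; q ∧ p there: a:F, c:T. ✗
c: successors {c}; q ∧ p there: c:T. ✓

{c}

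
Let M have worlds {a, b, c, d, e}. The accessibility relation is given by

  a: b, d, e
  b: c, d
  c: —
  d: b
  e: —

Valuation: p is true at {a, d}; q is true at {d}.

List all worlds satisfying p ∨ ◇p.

a: p is T, ◇p is T. ✓
b: p is F, ◇p is T. ✓
c: p is F, ◇p is F. ✗
d: p is T, ◇p is F. ✓
e: p is F, ◇p is F. ✗

{a, b, d}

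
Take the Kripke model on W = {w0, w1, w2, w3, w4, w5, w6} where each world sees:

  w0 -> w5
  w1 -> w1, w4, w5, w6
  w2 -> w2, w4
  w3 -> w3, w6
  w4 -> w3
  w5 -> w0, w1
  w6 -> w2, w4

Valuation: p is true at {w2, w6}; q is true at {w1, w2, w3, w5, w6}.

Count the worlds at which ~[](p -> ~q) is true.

w0: [](p -> ~q) is T. ✗
w1: [](p -> ~q) is F. ✓
w2: [](p -> ~q) is F. ✓
w3: [](p -> ~q) is F. ✓
w4: [](p -> ~q) is T. ✗
w5: [](p -> ~q) is T. ✗
w6: [](p -> ~q) is F. ✓
Satisfying worlds: {w1, w2, w3, w6}.

4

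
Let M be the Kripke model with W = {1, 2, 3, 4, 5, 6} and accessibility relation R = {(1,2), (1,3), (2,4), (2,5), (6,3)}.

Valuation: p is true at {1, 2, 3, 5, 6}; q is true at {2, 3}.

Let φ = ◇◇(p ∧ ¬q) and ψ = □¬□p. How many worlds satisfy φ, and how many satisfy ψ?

For ◇◇(p ∧ ¬q):
1: successors {2, 3}; ◇(p ∧ ¬q) there: 2:T, 3:F. ✓
2: successors {4, 5}; ◇(p ∧ ¬q) there: 4:F, 5:F. ✗
3: no successors, so ◇◇(p ∧ ¬q) fails. ✗
4: no successors, so ◇◇(p ∧ ¬q) fails. ✗
5: no successors, so ◇◇(p ∧ ¬q) fails. ✗
6: successors {3}; ◇(p ∧ ¬q) there: 3:F. ✗
— 1 world.
For □¬□p:
1: successors {2, 3}; ¬□p there: 2:T, 3:F. ✗
2: successors {4, 5}; ¬□p there: 4:F, 5:F. ✗
3: no successors, so □¬□p holds vacuously. ✓
4: no successors, so □¬□p holds vacuously. ✓
5: no successors, so □¬□p holds vacuously. ✓
6: successors {3}; ¬□p there: 3:F. ✗
— 3 worlds.

1 and 3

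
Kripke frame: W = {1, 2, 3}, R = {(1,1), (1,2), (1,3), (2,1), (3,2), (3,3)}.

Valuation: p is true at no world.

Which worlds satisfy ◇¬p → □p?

1: ◇¬p is T, □p is F. ✗
2: ◇¬p is T, □p is F. ✗
3: ◇¬p is T, □p is F. ✗

∅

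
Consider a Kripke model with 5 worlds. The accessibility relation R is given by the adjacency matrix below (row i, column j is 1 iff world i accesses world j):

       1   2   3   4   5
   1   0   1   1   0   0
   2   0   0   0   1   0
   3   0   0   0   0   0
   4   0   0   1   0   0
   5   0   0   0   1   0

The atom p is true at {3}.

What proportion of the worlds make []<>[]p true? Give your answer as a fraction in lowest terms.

1: successors {2, 3}; <>[]p there: 2:T, 3:F. ✗
2: successors {4}; <>[]p there: 4:T. ✓
3: no successors, so []<>[]p holds vacuously. ✓
4: successors {3}; <>[]p there: 3:F. ✗
5: successors {4}; <>[]p there: 4:T. ✓
That's 3 of 5 worlds, so 3/5.

3/5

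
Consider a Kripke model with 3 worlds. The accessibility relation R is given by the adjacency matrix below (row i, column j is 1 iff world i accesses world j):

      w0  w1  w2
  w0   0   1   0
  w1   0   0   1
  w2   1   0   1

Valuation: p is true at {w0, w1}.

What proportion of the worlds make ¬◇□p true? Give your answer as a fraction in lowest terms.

w0: ◇□p is F. ✓
w1: ◇□p is F. ✓
w2: ◇□p is T. ✗
That's 2 of 3 worlds, so 2/3.

2/3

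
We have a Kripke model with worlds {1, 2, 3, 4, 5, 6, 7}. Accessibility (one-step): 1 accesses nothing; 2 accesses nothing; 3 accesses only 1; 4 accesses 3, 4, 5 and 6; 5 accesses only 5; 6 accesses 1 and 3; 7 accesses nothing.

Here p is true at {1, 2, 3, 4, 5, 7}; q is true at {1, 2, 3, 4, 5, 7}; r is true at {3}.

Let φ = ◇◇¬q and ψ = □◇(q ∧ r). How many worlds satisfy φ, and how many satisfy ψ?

For ◇◇¬q:
1: no successors, so ◇◇¬q fails. ✗
2: no successors, so ◇◇¬q fails. ✗
3: successors {1}; ◇¬q there: 1:F. ✗
4: successors {3, 4, 5, 6}; ◇¬q there: 3:F, 4:T, 5:F, 6:F. ✓
5: successors {5}; ◇¬q there: 5:F. ✗
6: successors {1, 3}; ◇¬q there: 1:F, 3:F. ✗
7: no successors, so ◇◇¬q fails. ✗
— 1 world.
For □◇(q ∧ r):
1: no successors, so □◇(q ∧ r) holds vacuously. ✓
2: no successors, so □◇(q ∧ r) holds vacuously. ✓
3: successors {1}; ◇(q ∧ r) there: 1:F. ✗
4: successors {3, 4, 5, 6}; ◇(q ∧ r) there: 3:F, 4:T, 5:F, 6:T. ✗
5: successors {5}; ◇(q ∧ r) there: 5:F. ✗
6: successors {1, 3}; ◇(q ∧ r) there: 1:F, 3:F. ✗
7: no successors, so □◇(q ∧ r) holds vacuously. ✓
— 3 worlds.

1 and 3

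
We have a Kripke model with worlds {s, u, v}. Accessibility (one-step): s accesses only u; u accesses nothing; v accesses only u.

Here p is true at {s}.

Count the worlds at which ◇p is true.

0

s: successors {u}; p there: u:F. ✗
u: no successors, so ◇p fails. ✗
v: successors {u}; p there: u:F. ✗
Satisfying worlds: ∅.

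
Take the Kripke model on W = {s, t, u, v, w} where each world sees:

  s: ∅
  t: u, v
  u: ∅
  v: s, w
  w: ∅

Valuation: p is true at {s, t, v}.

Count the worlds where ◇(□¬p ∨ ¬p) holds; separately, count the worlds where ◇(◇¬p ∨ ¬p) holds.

For ◇(□¬p ∨ ¬p):
s: no successors, so ◇(□¬p ∨ ¬p) fails. ✗
t: successors {u, v}; □¬p ∨ ¬p there: u:T, v:F. ✓
u: no successors, so ◇(□¬p ∨ ¬p) fails. ✗
v: successors {s, w}; □¬p ∨ ¬p there: s:T, w:T. ✓
w: no successors, so ◇(□¬p ∨ ¬p) fails. ✗
— 2 worlds.
For ◇(◇¬p ∨ ¬p):
s: no successors, so ◇(◇¬p ∨ ¬p) fails. ✗
t: successors {u, v}; ◇¬p ∨ ¬p there: u:T, v:T. ✓
u: no successors, so ◇(◇¬p ∨ ¬p) fails. ✗
v: successors {s, w}; ◇¬p ∨ ¬p there: s:F, w:T. ✓
w: no successors, so ◇(◇¬p ∨ ¬p) fails. ✗
— 2 worlds.

2 and 2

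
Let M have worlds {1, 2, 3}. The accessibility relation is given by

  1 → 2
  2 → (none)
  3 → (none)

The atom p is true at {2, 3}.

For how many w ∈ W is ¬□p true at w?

0

1: □p is T. ✗
2: □p is T. ✗
3: □p is T. ✗
Satisfying worlds: ∅.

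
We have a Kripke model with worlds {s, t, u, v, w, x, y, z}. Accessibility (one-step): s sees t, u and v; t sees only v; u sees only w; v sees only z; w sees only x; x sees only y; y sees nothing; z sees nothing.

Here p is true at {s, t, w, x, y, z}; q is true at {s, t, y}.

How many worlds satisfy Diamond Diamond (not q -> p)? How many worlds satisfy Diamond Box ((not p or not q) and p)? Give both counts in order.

For Diamond Diamond (not q -> p):
s: successors {t, u, v}; Diamond (not q -> p) there: t:F, u:T, v:T. ✓
t: successors {v}; Diamond (not q -> p) there: v:T. ✓
u: successors {w}; Diamond (not q -> p) there: w:T. ✓
v: successors {z}; Diamond (not q -> p) there: z:F. ✗
w: successors {x}; Diamond (not q -> p) there: x:T. ✓
x: successors {y}; Diamond (not q -> p) there: y:F. ✗
y: no successors, so Diamond Diamond (not q -> p) fails. ✗
z: no successors, so Diamond Diamond (not q -> p) fails. ✗
— 4 worlds.
For Diamond Box ((not p or not q) and p):
s: successors {t, u, v}; Box ((not p or not q) and p) there: t:F, u:T, v:T. ✓
t: successors {v}; Box ((not p or not q) and p) there: v:T. ✓
u: successors {w}; Box ((not p or not q) and p) there: w:T. ✓
v: successors {z}; Box ((not p or not q) and p) there: z:T. ✓
w: successors {x}; Box ((not p or not q) and p) there: x:F. ✗
x: successors {y}; Box ((not p or not q) and p) there: y:T. ✓
y: no successors, so Diamond Box ((not p or not q) and p) fails. ✗
z: no successors, so Diamond Box ((not p or not q) and p) fails. ✗
— 5 worlds.

4 and 5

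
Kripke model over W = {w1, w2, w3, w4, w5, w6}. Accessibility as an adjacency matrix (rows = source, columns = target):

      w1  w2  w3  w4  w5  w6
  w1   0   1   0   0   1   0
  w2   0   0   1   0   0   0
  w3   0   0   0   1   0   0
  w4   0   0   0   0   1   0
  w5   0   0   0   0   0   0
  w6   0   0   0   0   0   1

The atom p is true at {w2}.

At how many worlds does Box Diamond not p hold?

w1: successors {w2, w5}; Diamond not p there: w2:T, w5:F. ✗
w2: successors {w3}; Diamond not p there: w3:T. ✓
w3: successors {w4}; Diamond not p there: w4:T. ✓
w4: successors {w5}; Diamond not p there: w5:F. ✗
w5: no successors, so Box Diamond not p holds vacuously. ✓
w6: successors {w6}; Diamond not p there: w6:T. ✓
Satisfying worlds: {w2, w3, w5, w6}.

4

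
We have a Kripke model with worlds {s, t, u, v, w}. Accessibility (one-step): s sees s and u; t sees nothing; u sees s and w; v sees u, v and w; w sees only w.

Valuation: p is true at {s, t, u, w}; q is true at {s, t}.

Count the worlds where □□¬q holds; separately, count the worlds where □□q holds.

2 and 1

For □□¬q:
s: successors {s, u}; □¬q there: s:F, u:F. ✗
t: no successors, so □□¬q holds vacuously. ✓
u: successors {s, w}; □¬q there: s:F, w:T. ✗
v: successors {u, v, w}; □¬q there: u:F, v:T, w:T. ✗
w: successors {w}; □¬q there: w:T. ✓
— 2 worlds.
For □□q:
s: successors {s, u}; □q there: s:F, u:F. ✗
t: no successors, so □□q holds vacuously. ✓
u: successors {s, w}; □q there: s:F, w:F. ✗
v: successors {u, v, w}; □q there: u:F, v:F, w:F. ✗
w: successors {w}; □q there: w:F. ✗
— 1 world.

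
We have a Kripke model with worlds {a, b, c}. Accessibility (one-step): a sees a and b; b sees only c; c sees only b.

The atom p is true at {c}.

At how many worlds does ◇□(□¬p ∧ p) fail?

a: successors {a, b}; □(□¬p ∧ p) there: a:F, b:T. ✓
b: successors {c}; □(□¬p ∧ p) there: c:F. ✗
c: successors {b}; □(□¬p ∧ p) there: b:T. ✓
Satisfying worlds: {a, c}.
So ◇□(□¬p ∧ p) fails at the other 1 world.

1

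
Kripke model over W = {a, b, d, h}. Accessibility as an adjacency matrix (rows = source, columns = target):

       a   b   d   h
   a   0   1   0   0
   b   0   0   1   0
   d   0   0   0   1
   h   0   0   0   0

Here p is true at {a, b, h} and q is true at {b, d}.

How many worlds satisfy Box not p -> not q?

3

a: Box not p is F, not q is T. ✓
b: Box not p is T, not q is F. ✗
d: Box not p is F, not q is F. ✓
h: Box not p is T, not q is T. ✓
Satisfying worlds: {a, d, h}.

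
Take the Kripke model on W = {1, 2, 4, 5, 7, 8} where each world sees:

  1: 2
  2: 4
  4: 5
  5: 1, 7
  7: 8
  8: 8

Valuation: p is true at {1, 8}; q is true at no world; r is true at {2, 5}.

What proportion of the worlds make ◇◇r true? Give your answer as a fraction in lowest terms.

1: successors {2}; ◇r there: 2:F. ✗
2: successors {4}; ◇r there: 4:T. ✓
4: successors {5}; ◇r there: 5:F. ✗
5: successors {1, 7}; ◇r there: 1:T, 7:F. ✓
7: successors {8}; ◇r there: 8:F. ✗
8: successors {8}; ◇r there: 8:F. ✗
That's 2 of 6 worlds, so 2/6 = 1/3.

1/3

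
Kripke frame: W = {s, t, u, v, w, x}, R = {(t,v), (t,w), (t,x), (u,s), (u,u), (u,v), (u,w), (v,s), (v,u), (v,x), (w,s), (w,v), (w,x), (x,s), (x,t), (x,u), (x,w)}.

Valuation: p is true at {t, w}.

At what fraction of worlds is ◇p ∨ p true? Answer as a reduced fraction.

s: ◇p is F, p is F. ✗
t: ◇p is T, p is T. ✓
u: ◇p is T, p is F. ✓
v: ◇p is F, p is F. ✗
w: ◇p is F, p is T. ✓
x: ◇p is T, p is F. ✓
That's 4 of 6 worlds, so 4/6 = 2/3.

2/3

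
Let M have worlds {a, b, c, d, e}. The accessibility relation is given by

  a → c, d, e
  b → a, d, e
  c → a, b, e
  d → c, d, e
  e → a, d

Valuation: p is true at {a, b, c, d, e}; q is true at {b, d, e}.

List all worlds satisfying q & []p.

a: q is F, []p is T. ✗
b: q is T, []p is T. ✓
c: q is F, []p is T. ✗
d: q is T, []p is T. ✓
e: q is T, []p is T. ✓

{b, d, e}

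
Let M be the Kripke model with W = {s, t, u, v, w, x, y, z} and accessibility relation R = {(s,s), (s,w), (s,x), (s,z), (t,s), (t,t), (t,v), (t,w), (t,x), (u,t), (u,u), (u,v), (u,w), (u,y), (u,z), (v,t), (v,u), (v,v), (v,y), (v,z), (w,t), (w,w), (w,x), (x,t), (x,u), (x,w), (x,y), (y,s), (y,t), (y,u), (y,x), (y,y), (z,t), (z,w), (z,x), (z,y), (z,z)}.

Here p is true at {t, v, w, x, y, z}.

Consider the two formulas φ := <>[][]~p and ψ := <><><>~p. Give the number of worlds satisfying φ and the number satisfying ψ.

For <>[][]~p:
s: successors {s, w, x, z}; [][]~p there: s:F, w:F, x:F, z:F. ✗
t: successors {s, t, v, w, x}; [][]~p there: s:F, t:F, v:F, w:F, x:F. ✗
u: successors {t, u, v, w, y, z}; [][]~p there: t:F, u:F, v:F, w:F, y:F, z:F. ✗
v: successors {t, u, v, y, z}; [][]~p there: t:F, u:F, v:F, y:F, z:F. ✗
w: successors {t, w, x}; [][]~p there: t:F, w:F, x:F. ✗
x: successors {t, u, w, y}; [][]~p there: t:F, u:F, w:F, y:F. ✗
y: successors {s, t, u, x, y}; [][]~p there: s:F, t:F, u:F, x:F, y:F. ✗
z: successors {t, w, x, y, z}; [][]~p there: t:F, w:F, x:F, y:F, z:F. ✗
— 0 worlds.
For <><><>~p:
s: successors {s, w, x, z}; <><>~p there: s:T, w:T, x:T, z:T. ✓
t: successors {s, t, v, w, x}; <><>~p there: s:T, t:T, v:T, w:T, x:T. ✓
u: successors {t, u, v, w, y, z}; <><>~p there: t:T, u:T, v:T, w:T, y:T, z:T. ✓
v: successors {t, u, v, y, z}; <><>~p there: t:T, u:T, v:T, y:T, z:T. ✓
w: successors {t, w, x}; <><>~p there: t:T, w:T, x:T. ✓
x: successors {t, u, w, y}; <><>~p there: t:T, u:T, w:T, y:T. ✓
y: successors {s, t, u, x, y}; <><>~p there: s:T, t:T, u:T, x:T, y:T. ✓
z: successors {t, w, x, y, z}; <><>~p there: t:T, w:T, x:T, y:T, z:T. ✓
— 8 worlds.

0 and 8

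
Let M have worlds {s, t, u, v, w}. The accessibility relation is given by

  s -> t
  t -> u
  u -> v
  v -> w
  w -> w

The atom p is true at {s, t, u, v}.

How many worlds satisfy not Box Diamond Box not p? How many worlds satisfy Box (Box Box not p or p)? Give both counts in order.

1 and 5

For not Box Diamond Box not p:
s: Box Diamond Box not p is F. ✓
t: Box Diamond Box not p is T. ✗
u: Box Diamond Box not p is T. ✗
v: Box Diamond Box not p is T. ✗
w: Box Diamond Box not p is T. ✗
— 1 world.
For Box (Box Box not p or p):
s: successors {t}; Box Box not p or p there: t:T. ✓
t: successors {u}; Box Box not p or p there: u:T. ✓
u: successors {v}; Box Box not p or p there: v:T. ✓
v: successors {w}; Box Box not p or p there: w:T. ✓
w: successors {w}; Box Box not p or p there: w:T. ✓
— 5 worlds.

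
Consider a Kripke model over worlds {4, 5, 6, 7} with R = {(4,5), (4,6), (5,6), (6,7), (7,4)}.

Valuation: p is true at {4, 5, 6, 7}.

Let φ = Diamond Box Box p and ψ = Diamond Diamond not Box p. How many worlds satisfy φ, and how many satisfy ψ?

For Diamond Box Box p:
4: successors {5, 6}; Box Box p there: 5:T, 6:T. ✓
5: successors {6}; Box Box p there: 6:T. ✓
6: successors {7}; Box Box p there: 7:T. ✓
7: successors {4}; Box Box p there: 4:T. ✓
— 4 worlds.
For Diamond Diamond not Box p:
4: successors {5, 6}; Diamond not Box p there: 5:F, 6:F. ✗
5: successors {6}; Diamond not Box p there: 6:F. ✗
6: successors {7}; Diamond not Box p there: 7:F. ✗
7: successors {4}; Diamond not Box p there: 4:F. ✗
— 0 worlds.

4 and 0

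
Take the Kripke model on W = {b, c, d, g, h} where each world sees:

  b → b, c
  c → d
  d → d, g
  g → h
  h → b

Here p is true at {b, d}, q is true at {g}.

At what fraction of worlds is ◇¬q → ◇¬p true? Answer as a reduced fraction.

b: ◇¬q is T, ◇¬p is T. ✓
c: ◇¬q is T, ◇¬p is F. ✗
d: ◇¬q is T, ◇¬p is T. ✓
g: ◇¬q is T, ◇¬p is T. ✓
h: ◇¬q is T, ◇¬p is F. ✗
That's 3 of 5 worlds, so 3/5.

3/5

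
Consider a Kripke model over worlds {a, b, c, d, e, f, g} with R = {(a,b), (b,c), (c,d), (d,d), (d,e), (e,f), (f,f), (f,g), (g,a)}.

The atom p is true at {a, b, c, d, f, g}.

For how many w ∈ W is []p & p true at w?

5

a: []p is T, p is T. ✓
b: []p is T, p is T. ✓
c: []p is T, p is T. ✓
d: []p is F, p is T. ✗
e: []p is T, p is F. ✗
f: []p is T, p is T. ✓
g: []p is T, p is T. ✓
Satisfying worlds: {a, b, c, f, g}.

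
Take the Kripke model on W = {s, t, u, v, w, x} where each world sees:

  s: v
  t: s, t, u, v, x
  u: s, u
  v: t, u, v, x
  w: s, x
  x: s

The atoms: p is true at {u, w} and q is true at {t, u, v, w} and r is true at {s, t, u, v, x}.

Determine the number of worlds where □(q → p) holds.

s: successors {v}; q → p there: v:F. ✗
t: successors {s, t, u, v, x}; q → p there: s:T, t:F, u:T, v:F, x:T. ✗
u: successors {s, u}; q → p there: s:T, u:T. ✓
v: successors {t, u, v, x}; q → p there: t:F, u:T, v:F, x:T. ✗
w: successors {s, x}; q → p there: s:T, x:T. ✓
x: successors {s}; q → p there: s:T. ✓
Satisfying worlds: {u, w, x}.

3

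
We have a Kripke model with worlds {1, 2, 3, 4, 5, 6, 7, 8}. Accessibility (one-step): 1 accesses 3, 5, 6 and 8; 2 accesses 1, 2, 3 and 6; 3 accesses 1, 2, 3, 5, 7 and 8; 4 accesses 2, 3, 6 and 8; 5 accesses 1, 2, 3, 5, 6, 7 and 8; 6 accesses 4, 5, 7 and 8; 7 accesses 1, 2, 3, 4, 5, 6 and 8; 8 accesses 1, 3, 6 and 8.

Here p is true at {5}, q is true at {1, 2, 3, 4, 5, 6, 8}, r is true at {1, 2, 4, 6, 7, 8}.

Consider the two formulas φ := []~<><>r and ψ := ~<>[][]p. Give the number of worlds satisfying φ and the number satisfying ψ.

0 and 8

For []~<><>r:
1: successors {3, 5, 6, 8}; ~<><>r there: 3:F, 5:F, 6:F, 8:F. ✗
2: successors {1, 2, 3, 6}; ~<><>r there: 1:F, 2:F, 3:F, 6:F. ✗
3: successors {1, 2, 3, 5, 7, 8}; ~<><>r there: 1:F, 2:F, 3:F, 5:F, 7:F, 8:F. ✗
4: successors {2, 3, 6, 8}; ~<><>r there: 2:F, 3:F, 6:F, 8:F. ✗
5: successors {1, 2, 3, 5, 6, 7, 8}; ~<><>r there: 1:F, 2:F, 3:F, 5:F, 6:F, 7:F, 8:F. ✗
6: successors {4, 5, 7, 8}; ~<><>r there: 4:F, 5:F, 7:F, 8:F. ✗
7: successors {1, 2, 3, 4, 5, 6, 8}; ~<><>r there: 1:F, 2:F, 3:F, 4:F, 5:F, 6:F, 8:F. ✗
8: successors {1, 3, 6, 8}; ~<><>r there: 1:F, 3:F, 6:F, 8:F. ✗
— 0 worlds.
For ~<>[][]p:
1: <>[][]p is F. ✓
2: <>[][]p is F. ✓
3: <>[][]p is F. ✓
4: <>[][]p is F. ✓
5: <>[][]p is F. ✓
6: <>[][]p is F. ✓
7: <>[][]p is F. ✓
8: <>[][]p is F. ✓
— 8 worlds.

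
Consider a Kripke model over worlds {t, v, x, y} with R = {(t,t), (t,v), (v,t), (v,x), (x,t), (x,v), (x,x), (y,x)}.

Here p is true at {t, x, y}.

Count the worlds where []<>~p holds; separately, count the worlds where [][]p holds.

For []<>~p:
t: successors {t, v}; <>~p there: t:T, v:F. ✗
v: successors {t, x}; <>~p there: t:T, x:T. ✓
x: successors {t, v, x}; <>~p there: t:T, v:F, x:T. ✗
y: successors {x}; <>~p there: x:T. ✓
— 2 worlds.
For [][]p:
t: successors {t, v}; []p there: t:F, v:T. ✗
v: successors {t, x}; []p there: t:F, x:F. ✗
x: successors {t, v, x}; []p there: t:F, v:T, x:F. ✗
y: successors {x}; []p there: x:F. ✗
— 0 worlds.

2 and 0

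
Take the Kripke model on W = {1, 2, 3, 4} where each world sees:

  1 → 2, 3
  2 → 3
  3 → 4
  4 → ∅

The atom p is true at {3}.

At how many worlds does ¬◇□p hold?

2

1: ◇□p is T. ✗
2: ◇□p is F. ✓
3: ◇□p is T. ✗
4: ◇□p is F. ✓
Satisfying worlds: {2, 4}.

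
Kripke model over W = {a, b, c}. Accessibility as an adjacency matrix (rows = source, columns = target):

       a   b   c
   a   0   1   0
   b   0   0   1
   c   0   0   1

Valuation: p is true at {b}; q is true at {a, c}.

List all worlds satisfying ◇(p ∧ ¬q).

a: successors {b}; p ∧ ¬q there: b:T. ✓
b: successors {c}; p ∧ ¬q there: c:F. ✗
c: successors {c}; p ∧ ¬q there: c:F. ✗

{a}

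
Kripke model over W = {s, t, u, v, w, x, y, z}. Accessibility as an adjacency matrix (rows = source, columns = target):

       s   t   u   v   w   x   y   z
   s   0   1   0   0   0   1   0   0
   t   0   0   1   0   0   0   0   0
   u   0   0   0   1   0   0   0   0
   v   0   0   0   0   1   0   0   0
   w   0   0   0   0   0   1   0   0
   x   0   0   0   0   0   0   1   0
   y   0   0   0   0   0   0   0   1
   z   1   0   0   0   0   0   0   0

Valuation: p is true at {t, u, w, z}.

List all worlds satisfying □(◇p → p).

s: successors {t, x}; ◇p → p there: t:T, x:T. ✓
t: successors {u}; ◇p → p there: u:T. ✓
u: successors {v}; ◇p → p there: v:F. ✗
v: successors {w}; ◇p → p there: w:T. ✓
w: successors {x}; ◇p → p there: x:T. ✓
x: successors {y}; ◇p → p there: y:F. ✗
y: successors {z}; ◇p → p there: z:T. ✓
z: successors {s}; ◇p → p there: s:F. ✗

{s, t, v, w, y}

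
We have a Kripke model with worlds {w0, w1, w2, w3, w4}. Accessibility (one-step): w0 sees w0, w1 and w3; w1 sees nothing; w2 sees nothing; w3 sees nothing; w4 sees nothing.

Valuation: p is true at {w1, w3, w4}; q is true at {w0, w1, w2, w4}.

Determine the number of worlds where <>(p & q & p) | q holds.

w0: <>(p & q & p) is T, q is T. ✓
w1: <>(p & q & p) is F, q is T. ✓
w2: <>(p & q & p) is F, q is T. ✓
w3: <>(p & q & p) is F, q is F. ✗
w4: <>(p & q & p) is F, q is T. ✓
Satisfying worlds: {w0, w1, w2, w4}.

4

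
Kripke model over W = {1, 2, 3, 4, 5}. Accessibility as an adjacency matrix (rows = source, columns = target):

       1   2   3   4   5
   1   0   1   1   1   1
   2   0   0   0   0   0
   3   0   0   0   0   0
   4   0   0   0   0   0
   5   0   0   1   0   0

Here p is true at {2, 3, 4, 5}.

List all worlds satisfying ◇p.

1: successors {2, 3, 4, 5}; p there: 2:T, 3:T, 4:T, 5:T. ✓
2: no successors, so ◇p fails. ✗
3: no successors, so ◇p fails. ✗
4: no successors, so ◇p fails. ✗
5: successors {3}; p there: 3:T. ✓

{1, 5}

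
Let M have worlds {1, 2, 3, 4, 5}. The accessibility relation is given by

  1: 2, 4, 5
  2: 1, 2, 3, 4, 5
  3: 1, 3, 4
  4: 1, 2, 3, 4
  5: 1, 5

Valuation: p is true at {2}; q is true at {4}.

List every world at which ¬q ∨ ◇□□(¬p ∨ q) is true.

{1, 2, 3, 5}

1: ¬q is T, ◇□□(¬p ∨ q) is F. ✓
2: ¬q is T, ◇□□(¬p ∨ q) is F. ✓
3: ¬q is T, ◇□□(¬p ∨ q) is F. ✓
4: ¬q is F, ◇□□(¬p ∨ q) is F. ✗
5: ¬q is T, ◇□□(¬p ∨ q) is F. ✓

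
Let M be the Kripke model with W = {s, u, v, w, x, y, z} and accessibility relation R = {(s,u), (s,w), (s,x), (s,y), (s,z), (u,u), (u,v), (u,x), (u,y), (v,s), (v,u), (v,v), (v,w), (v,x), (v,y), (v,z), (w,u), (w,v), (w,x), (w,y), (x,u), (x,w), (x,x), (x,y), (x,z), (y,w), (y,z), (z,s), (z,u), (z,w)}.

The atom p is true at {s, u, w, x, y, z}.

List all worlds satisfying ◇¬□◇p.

∅

s: successors {u, w, x, y, z}; ¬□◇p there: u:F, w:F, x:F, y:F, z:F. ✗
u: successors {u, v, x, y}; ¬□◇p there: u:F, v:F, x:F, y:F. ✗
v: successors {s, u, v, w, x, y, z}; ¬□◇p there: s:F, u:F, v:F, w:F, x:F, y:F, z:F. ✗
w: successors {u, v, x, y}; ¬□◇p there: u:F, v:F, x:F, y:F. ✗
x: successors {u, w, x, y, z}; ¬□◇p there: u:F, w:F, x:F, y:F, z:F. ✗
y: successors {w, z}; ¬□◇p there: w:F, z:F. ✗
z: successors {s, u, w}; ¬□◇p there: s:F, u:F, w:F. ✗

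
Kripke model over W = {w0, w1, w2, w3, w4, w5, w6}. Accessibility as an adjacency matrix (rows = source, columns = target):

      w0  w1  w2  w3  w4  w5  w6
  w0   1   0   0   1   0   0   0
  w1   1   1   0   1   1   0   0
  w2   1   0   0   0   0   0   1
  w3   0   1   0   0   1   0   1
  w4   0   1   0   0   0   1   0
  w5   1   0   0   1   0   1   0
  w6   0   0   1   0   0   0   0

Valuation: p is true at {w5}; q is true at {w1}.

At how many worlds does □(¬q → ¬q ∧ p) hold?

w0: successors {w0, w3}; ¬q → ¬q ∧ p there: w0:F, w3:F. ✗
w1: successors {w0, w1, w3, w4}; ¬q → ¬q ∧ p there: w0:F, w1:T, w3:F, w4:F. ✗
w2: successors {w0, w6}; ¬q → ¬q ∧ p there: w0:F, w6:F. ✗
w3: successors {w1, w4, w6}; ¬q → ¬q ∧ p there: w1:T, w4:F, w6:F. ✗
w4: successors {w1, w5}; ¬q → ¬q ∧ p there: w1:T, w5:T. ✓
w5: successors {w0, w3, w5}; ¬q → ¬q ∧ p there: w0:F, w3:F, w5:T. ✗
w6: successors {w2}; ¬q → ¬q ∧ p there: w2:F. ✗
Satisfying worlds: {w4}.

1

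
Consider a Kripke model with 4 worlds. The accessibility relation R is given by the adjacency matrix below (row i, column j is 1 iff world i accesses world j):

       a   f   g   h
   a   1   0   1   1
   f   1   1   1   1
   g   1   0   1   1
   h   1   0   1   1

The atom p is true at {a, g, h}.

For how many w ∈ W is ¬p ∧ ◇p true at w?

1

a: ¬p is F, ◇p is T. ✗
f: ¬p is T, ◇p is T. ✓
g: ¬p is F, ◇p is T. ✗
h: ¬p is F, ◇p is T. ✗
Satisfying worlds: {f}.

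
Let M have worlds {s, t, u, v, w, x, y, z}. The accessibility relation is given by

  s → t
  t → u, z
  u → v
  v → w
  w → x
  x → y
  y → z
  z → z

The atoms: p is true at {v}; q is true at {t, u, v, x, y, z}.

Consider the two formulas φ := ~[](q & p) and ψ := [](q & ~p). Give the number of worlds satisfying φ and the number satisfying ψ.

7 and 6

For ~[](q & p):
s: [](q & p) is F. ✓
t: [](q & p) is F. ✓
u: [](q & p) is T. ✗
v: [](q & p) is F. ✓
w: [](q & p) is F. ✓
x: [](q & p) is F. ✓
y: [](q & p) is F. ✓
z: [](q & p) is F. ✓
— 7 worlds.
For [](q & ~p):
s: successors {t}; q & ~p there: t:T. ✓
t: successors {u, z}; q & ~p there: u:T, z:T. ✓
u: successors {v}; q & ~p there: v:F. ✗
v: successors {w}; q & ~p there: w:F. ✗
w: successors {x}; q & ~p there: x:T. ✓
x: successors {y}; q & ~p there: y:T. ✓
y: successors {z}; q & ~p there: z:T. ✓
z: successors {z}; q & ~p there: z:T. ✓
— 6 worlds.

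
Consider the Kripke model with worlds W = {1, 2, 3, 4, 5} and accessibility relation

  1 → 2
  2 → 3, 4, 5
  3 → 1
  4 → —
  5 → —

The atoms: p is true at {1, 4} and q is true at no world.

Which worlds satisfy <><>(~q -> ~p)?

1: successors {2}; <>(~q -> ~p) there: 2:T. ✓
2: successors {3, 4, 5}; <>(~q -> ~p) there: 3:F, 4:F, 5:F. ✗
3: successors {1}; <>(~q -> ~p) there: 1:T. ✓
4: no successors, so <><>(~q -> ~p) fails. ✗
5: no successors, so <><>(~q -> ~p) fails. ✗

{1, 3}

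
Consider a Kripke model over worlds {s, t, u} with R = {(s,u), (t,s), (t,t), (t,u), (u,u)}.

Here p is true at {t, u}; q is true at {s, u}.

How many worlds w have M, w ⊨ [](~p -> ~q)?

2

s: successors {u}; ~p -> ~q there: u:T. ✓
t: successors {s, t, u}; ~p -> ~q there: s:F, t:T, u:T. ✗
u: successors {u}; ~p -> ~q there: u:T. ✓
Satisfying worlds: {s, u}.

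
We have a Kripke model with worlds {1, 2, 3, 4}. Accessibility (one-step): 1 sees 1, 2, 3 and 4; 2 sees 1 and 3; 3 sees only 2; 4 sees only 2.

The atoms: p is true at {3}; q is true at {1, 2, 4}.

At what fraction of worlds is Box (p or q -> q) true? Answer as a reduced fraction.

1: successors {1, 2, 3, 4}; p or q -> q there: 1:T, 2:T, 3:F, 4:T. ✗
2: successors {1, 3}; p or q -> q there: 1:T, 3:F. ✗
3: successors {2}; p or q -> q there: 2:T. ✓
4: successors {2}; p or q -> q there: 2:T. ✓
That's 2 of 4 worlds, so 2/4 = 1/2.

1/2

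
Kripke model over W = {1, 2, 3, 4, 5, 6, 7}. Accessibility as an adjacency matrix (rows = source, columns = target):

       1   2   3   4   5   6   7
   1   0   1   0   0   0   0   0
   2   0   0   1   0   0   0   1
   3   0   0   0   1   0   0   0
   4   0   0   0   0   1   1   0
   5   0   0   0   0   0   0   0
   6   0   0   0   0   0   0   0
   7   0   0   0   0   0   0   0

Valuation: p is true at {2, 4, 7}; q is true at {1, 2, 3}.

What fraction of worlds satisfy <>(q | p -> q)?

3/7

1: successors {2}; q | p -> q there: 2:T. ✓
2: successors {3, 7}; q | p -> q there: 3:T, 7:F. ✓
3: successors {4}; q | p -> q there: 4:F. ✗
4: successors {5, 6}; q | p -> q there: 5:T, 6:T. ✓
5: no successors, so <>(q | p -> q) fails. ✗
6: no successors, so <>(q | p -> q) fails. ✗
7: no successors, so <>(q | p -> q) fails. ✗
That's 3 of 7 worlds, so 3/7.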